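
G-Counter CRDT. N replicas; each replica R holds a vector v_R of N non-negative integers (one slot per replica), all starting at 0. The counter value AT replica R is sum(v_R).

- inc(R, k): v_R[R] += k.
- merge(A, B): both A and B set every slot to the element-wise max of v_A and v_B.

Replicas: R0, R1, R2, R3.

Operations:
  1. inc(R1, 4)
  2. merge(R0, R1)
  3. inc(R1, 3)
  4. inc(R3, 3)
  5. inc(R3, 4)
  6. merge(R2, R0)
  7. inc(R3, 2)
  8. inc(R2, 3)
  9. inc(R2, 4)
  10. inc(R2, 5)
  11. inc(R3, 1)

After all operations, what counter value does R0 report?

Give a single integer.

Op 1: inc R1 by 4 -> R1=(0,4,0,0) value=4
Op 2: merge R0<->R1 -> R0=(0,4,0,0) R1=(0,4,0,0)
Op 3: inc R1 by 3 -> R1=(0,7,0,0) value=7
Op 4: inc R3 by 3 -> R3=(0,0,0,3) value=3
Op 5: inc R3 by 4 -> R3=(0,0,0,7) value=7
Op 6: merge R2<->R0 -> R2=(0,4,0,0) R0=(0,4,0,0)
Op 7: inc R3 by 2 -> R3=(0,0,0,9) value=9
Op 8: inc R2 by 3 -> R2=(0,4,3,0) value=7
Op 9: inc R2 by 4 -> R2=(0,4,7,0) value=11
Op 10: inc R2 by 5 -> R2=(0,4,12,0) value=16
Op 11: inc R3 by 1 -> R3=(0,0,0,10) value=10

Answer: 4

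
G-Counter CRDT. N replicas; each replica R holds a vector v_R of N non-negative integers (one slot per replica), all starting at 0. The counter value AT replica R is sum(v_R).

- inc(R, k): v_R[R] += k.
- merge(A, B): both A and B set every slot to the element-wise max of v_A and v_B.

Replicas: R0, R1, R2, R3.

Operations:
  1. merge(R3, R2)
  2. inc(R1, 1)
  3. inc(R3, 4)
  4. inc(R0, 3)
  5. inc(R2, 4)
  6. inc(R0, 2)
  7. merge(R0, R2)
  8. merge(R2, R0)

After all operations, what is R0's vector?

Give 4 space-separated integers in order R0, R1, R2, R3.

Answer: 5 0 4 0

Derivation:
Op 1: merge R3<->R2 -> R3=(0,0,0,0) R2=(0,0,0,0)
Op 2: inc R1 by 1 -> R1=(0,1,0,0) value=1
Op 3: inc R3 by 4 -> R3=(0,0,0,4) value=4
Op 4: inc R0 by 3 -> R0=(3,0,0,0) value=3
Op 5: inc R2 by 4 -> R2=(0,0,4,0) value=4
Op 6: inc R0 by 2 -> R0=(5,0,0,0) value=5
Op 7: merge R0<->R2 -> R0=(5,0,4,0) R2=(5,0,4,0)
Op 8: merge R2<->R0 -> R2=(5,0,4,0) R0=(5,0,4,0)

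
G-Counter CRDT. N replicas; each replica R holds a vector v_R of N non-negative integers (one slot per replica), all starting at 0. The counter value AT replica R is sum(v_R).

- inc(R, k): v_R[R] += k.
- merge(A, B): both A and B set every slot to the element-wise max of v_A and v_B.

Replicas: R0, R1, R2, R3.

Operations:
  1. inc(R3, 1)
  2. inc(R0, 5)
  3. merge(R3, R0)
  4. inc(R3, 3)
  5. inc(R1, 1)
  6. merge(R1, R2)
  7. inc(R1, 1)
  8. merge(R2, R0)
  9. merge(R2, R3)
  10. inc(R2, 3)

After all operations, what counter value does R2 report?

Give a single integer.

Answer: 13

Derivation:
Op 1: inc R3 by 1 -> R3=(0,0,0,1) value=1
Op 2: inc R0 by 5 -> R0=(5,0,0,0) value=5
Op 3: merge R3<->R0 -> R3=(5,0,0,1) R0=(5,0,0,1)
Op 4: inc R3 by 3 -> R3=(5,0,0,4) value=9
Op 5: inc R1 by 1 -> R1=(0,1,0,0) value=1
Op 6: merge R1<->R2 -> R1=(0,1,0,0) R2=(0,1,0,0)
Op 7: inc R1 by 1 -> R1=(0,2,0,0) value=2
Op 8: merge R2<->R0 -> R2=(5,1,0,1) R0=(5,1,0,1)
Op 9: merge R2<->R3 -> R2=(5,1,0,4) R3=(5,1,0,4)
Op 10: inc R2 by 3 -> R2=(5,1,3,4) value=13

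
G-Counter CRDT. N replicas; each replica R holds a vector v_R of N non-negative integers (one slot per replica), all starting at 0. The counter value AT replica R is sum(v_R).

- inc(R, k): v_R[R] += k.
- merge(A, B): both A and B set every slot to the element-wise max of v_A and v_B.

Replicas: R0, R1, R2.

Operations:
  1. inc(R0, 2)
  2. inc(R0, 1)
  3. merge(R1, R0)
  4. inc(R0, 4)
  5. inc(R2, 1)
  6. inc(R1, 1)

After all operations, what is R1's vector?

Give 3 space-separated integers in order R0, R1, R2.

Op 1: inc R0 by 2 -> R0=(2,0,0) value=2
Op 2: inc R0 by 1 -> R0=(3,0,0) value=3
Op 3: merge R1<->R0 -> R1=(3,0,0) R0=(3,0,0)
Op 4: inc R0 by 4 -> R0=(7,0,0) value=7
Op 5: inc R2 by 1 -> R2=(0,0,1) value=1
Op 6: inc R1 by 1 -> R1=(3,1,0) value=4

Answer: 3 1 0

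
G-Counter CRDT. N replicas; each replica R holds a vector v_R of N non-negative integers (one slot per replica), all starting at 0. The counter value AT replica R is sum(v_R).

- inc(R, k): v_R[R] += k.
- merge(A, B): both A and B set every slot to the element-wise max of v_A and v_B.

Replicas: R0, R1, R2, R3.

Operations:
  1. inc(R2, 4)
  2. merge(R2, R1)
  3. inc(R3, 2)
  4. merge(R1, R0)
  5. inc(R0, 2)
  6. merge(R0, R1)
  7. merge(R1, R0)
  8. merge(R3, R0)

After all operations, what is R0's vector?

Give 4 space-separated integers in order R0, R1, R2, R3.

Answer: 2 0 4 2

Derivation:
Op 1: inc R2 by 4 -> R2=(0,0,4,0) value=4
Op 2: merge R2<->R1 -> R2=(0,0,4,0) R1=(0,0,4,0)
Op 3: inc R3 by 2 -> R3=(0,0,0,2) value=2
Op 4: merge R1<->R0 -> R1=(0,0,4,0) R0=(0,0,4,0)
Op 5: inc R0 by 2 -> R0=(2,0,4,0) value=6
Op 6: merge R0<->R1 -> R0=(2,0,4,0) R1=(2,0,4,0)
Op 7: merge R1<->R0 -> R1=(2,0,4,0) R0=(2,0,4,0)
Op 8: merge R3<->R0 -> R3=(2,0,4,2) R0=(2,0,4,2)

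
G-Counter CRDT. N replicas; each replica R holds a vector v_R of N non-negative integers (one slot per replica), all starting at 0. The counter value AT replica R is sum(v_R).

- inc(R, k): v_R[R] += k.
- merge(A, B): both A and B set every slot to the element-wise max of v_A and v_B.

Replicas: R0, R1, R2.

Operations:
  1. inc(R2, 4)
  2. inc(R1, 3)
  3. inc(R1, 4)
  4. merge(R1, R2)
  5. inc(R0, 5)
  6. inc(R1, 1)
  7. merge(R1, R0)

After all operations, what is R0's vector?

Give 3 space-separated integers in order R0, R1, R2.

Answer: 5 8 4

Derivation:
Op 1: inc R2 by 4 -> R2=(0,0,4) value=4
Op 2: inc R1 by 3 -> R1=(0,3,0) value=3
Op 3: inc R1 by 4 -> R1=(0,7,0) value=7
Op 4: merge R1<->R2 -> R1=(0,7,4) R2=(0,7,4)
Op 5: inc R0 by 5 -> R0=(5,0,0) value=5
Op 6: inc R1 by 1 -> R1=(0,8,4) value=12
Op 7: merge R1<->R0 -> R1=(5,8,4) R0=(5,8,4)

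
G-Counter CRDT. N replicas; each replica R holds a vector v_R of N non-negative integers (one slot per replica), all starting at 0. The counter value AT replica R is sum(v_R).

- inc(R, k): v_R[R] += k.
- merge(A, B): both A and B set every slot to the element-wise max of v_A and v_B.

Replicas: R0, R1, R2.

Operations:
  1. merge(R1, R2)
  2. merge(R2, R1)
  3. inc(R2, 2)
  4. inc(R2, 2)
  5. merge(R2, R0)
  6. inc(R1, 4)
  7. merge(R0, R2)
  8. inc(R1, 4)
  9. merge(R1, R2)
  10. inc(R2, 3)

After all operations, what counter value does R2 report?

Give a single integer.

Answer: 15

Derivation:
Op 1: merge R1<->R2 -> R1=(0,0,0) R2=(0,0,0)
Op 2: merge R2<->R1 -> R2=(0,0,0) R1=(0,0,0)
Op 3: inc R2 by 2 -> R2=(0,0,2) value=2
Op 4: inc R2 by 2 -> R2=(0,0,4) value=4
Op 5: merge R2<->R0 -> R2=(0,0,4) R0=(0,0,4)
Op 6: inc R1 by 4 -> R1=(0,4,0) value=4
Op 7: merge R0<->R2 -> R0=(0,0,4) R2=(0,0,4)
Op 8: inc R1 by 4 -> R1=(0,8,0) value=8
Op 9: merge R1<->R2 -> R1=(0,8,4) R2=(0,8,4)
Op 10: inc R2 by 3 -> R2=(0,8,7) value=15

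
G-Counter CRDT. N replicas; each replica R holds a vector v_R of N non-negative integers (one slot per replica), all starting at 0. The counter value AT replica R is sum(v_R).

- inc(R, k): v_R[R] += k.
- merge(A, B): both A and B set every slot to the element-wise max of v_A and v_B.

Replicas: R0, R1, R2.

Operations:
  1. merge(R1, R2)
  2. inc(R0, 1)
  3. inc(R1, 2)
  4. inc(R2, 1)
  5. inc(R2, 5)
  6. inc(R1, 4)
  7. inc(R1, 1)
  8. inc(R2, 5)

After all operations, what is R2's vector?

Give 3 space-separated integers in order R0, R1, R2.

Answer: 0 0 11

Derivation:
Op 1: merge R1<->R2 -> R1=(0,0,0) R2=(0,0,0)
Op 2: inc R0 by 1 -> R0=(1,0,0) value=1
Op 3: inc R1 by 2 -> R1=(0,2,0) value=2
Op 4: inc R2 by 1 -> R2=(0,0,1) value=1
Op 5: inc R2 by 5 -> R2=(0,0,6) value=6
Op 6: inc R1 by 4 -> R1=(0,6,0) value=6
Op 7: inc R1 by 1 -> R1=(0,7,0) value=7
Op 8: inc R2 by 5 -> R2=(0,0,11) value=11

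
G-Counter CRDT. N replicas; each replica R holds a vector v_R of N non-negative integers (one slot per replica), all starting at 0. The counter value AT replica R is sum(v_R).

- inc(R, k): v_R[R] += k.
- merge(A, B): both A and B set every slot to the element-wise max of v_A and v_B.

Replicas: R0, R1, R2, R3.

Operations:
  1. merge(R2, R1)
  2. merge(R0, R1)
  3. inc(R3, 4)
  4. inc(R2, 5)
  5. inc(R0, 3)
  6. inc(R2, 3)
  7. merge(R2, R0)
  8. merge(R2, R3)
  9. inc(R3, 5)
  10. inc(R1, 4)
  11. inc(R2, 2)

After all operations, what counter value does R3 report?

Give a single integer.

Answer: 20

Derivation:
Op 1: merge R2<->R1 -> R2=(0,0,0,0) R1=(0,0,0,0)
Op 2: merge R0<->R1 -> R0=(0,0,0,0) R1=(0,0,0,0)
Op 3: inc R3 by 4 -> R3=(0,0,0,4) value=4
Op 4: inc R2 by 5 -> R2=(0,0,5,0) value=5
Op 5: inc R0 by 3 -> R0=(3,0,0,0) value=3
Op 6: inc R2 by 3 -> R2=(0,0,8,0) value=8
Op 7: merge R2<->R0 -> R2=(3,0,8,0) R0=(3,0,8,0)
Op 8: merge R2<->R3 -> R2=(3,0,8,4) R3=(3,0,8,4)
Op 9: inc R3 by 5 -> R3=(3,0,8,9) value=20
Op 10: inc R1 by 4 -> R1=(0,4,0,0) value=4
Op 11: inc R2 by 2 -> R2=(3,0,10,4) value=17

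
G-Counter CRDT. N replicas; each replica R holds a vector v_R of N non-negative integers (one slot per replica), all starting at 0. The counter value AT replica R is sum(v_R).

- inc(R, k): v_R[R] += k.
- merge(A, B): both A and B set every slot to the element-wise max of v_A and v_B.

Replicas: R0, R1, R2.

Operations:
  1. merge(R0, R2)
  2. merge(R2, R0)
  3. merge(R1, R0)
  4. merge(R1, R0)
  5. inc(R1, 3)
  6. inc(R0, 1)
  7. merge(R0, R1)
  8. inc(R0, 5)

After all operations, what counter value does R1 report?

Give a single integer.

Op 1: merge R0<->R2 -> R0=(0,0,0) R2=(0,0,0)
Op 2: merge R2<->R0 -> R2=(0,0,0) R0=(0,0,0)
Op 3: merge R1<->R0 -> R1=(0,0,0) R0=(0,0,0)
Op 4: merge R1<->R0 -> R1=(0,0,0) R0=(0,0,0)
Op 5: inc R1 by 3 -> R1=(0,3,0) value=3
Op 6: inc R0 by 1 -> R0=(1,0,0) value=1
Op 7: merge R0<->R1 -> R0=(1,3,0) R1=(1,3,0)
Op 8: inc R0 by 5 -> R0=(6,3,0) value=9

Answer: 4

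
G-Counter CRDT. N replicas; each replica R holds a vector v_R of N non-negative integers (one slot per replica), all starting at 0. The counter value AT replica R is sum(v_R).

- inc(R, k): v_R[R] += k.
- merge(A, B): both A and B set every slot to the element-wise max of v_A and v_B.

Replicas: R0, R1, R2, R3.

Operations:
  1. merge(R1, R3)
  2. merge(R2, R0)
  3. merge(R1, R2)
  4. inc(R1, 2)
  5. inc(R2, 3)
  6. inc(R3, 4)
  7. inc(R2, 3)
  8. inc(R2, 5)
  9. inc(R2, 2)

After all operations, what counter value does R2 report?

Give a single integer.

Answer: 13

Derivation:
Op 1: merge R1<->R3 -> R1=(0,0,0,0) R3=(0,0,0,0)
Op 2: merge R2<->R0 -> R2=(0,0,0,0) R0=(0,0,0,0)
Op 3: merge R1<->R2 -> R1=(0,0,0,0) R2=(0,0,0,0)
Op 4: inc R1 by 2 -> R1=(0,2,0,0) value=2
Op 5: inc R2 by 3 -> R2=(0,0,3,0) value=3
Op 6: inc R3 by 4 -> R3=(0,0,0,4) value=4
Op 7: inc R2 by 3 -> R2=(0,0,6,0) value=6
Op 8: inc R2 by 5 -> R2=(0,0,11,0) value=11
Op 9: inc R2 by 2 -> R2=(0,0,13,0) value=13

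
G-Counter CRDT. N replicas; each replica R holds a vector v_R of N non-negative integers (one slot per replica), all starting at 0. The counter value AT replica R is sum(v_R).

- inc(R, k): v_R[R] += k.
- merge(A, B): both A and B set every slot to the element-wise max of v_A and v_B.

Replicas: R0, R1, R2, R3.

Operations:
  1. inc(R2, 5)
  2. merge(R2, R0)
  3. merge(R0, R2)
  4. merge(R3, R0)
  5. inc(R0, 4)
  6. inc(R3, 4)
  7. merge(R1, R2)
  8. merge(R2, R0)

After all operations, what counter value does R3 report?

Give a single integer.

Op 1: inc R2 by 5 -> R2=(0,0,5,0) value=5
Op 2: merge R2<->R0 -> R2=(0,0,5,0) R0=(0,0,5,0)
Op 3: merge R0<->R2 -> R0=(0,0,5,0) R2=(0,0,5,0)
Op 4: merge R3<->R0 -> R3=(0,0,5,0) R0=(0,0,5,0)
Op 5: inc R0 by 4 -> R0=(4,0,5,0) value=9
Op 6: inc R3 by 4 -> R3=(0,0,5,4) value=9
Op 7: merge R1<->R2 -> R1=(0,0,5,0) R2=(0,0,5,0)
Op 8: merge R2<->R0 -> R2=(4,0,5,0) R0=(4,0,5,0)

Answer: 9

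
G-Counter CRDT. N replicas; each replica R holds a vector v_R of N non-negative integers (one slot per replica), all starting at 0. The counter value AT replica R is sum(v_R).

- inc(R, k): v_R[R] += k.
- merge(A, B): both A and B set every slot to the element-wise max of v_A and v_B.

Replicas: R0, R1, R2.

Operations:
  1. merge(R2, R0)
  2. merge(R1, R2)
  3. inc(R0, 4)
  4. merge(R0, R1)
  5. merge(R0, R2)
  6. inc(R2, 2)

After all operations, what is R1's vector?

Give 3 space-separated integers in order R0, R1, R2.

Answer: 4 0 0

Derivation:
Op 1: merge R2<->R0 -> R2=(0,0,0) R0=(0,0,0)
Op 2: merge R1<->R2 -> R1=(0,0,0) R2=(0,0,0)
Op 3: inc R0 by 4 -> R0=(4,0,0) value=4
Op 4: merge R0<->R1 -> R0=(4,0,0) R1=(4,0,0)
Op 5: merge R0<->R2 -> R0=(4,0,0) R2=(4,0,0)
Op 6: inc R2 by 2 -> R2=(4,0,2) value=6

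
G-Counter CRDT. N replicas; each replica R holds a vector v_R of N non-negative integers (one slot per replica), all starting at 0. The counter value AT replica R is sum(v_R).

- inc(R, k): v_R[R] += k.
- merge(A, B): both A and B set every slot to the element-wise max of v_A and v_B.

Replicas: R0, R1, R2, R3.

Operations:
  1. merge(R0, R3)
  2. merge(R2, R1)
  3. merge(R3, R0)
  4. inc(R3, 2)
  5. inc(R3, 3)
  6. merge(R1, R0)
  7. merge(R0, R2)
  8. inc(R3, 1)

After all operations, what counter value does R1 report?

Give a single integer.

Answer: 0

Derivation:
Op 1: merge R0<->R3 -> R0=(0,0,0,0) R3=(0,0,0,0)
Op 2: merge R2<->R1 -> R2=(0,0,0,0) R1=(0,0,0,0)
Op 3: merge R3<->R0 -> R3=(0,0,0,0) R0=(0,0,0,0)
Op 4: inc R3 by 2 -> R3=(0,0,0,2) value=2
Op 5: inc R3 by 3 -> R3=(0,0,0,5) value=5
Op 6: merge R1<->R0 -> R1=(0,0,0,0) R0=(0,0,0,0)
Op 7: merge R0<->R2 -> R0=(0,0,0,0) R2=(0,0,0,0)
Op 8: inc R3 by 1 -> R3=(0,0,0,6) value=6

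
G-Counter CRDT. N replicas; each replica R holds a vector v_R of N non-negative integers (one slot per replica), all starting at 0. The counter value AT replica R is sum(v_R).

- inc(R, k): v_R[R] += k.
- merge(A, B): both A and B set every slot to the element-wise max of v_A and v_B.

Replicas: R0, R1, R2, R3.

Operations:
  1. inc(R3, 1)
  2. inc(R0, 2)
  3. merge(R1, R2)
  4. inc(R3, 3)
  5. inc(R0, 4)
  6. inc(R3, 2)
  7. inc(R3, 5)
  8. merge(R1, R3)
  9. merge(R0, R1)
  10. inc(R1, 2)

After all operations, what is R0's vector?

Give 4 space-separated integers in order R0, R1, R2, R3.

Answer: 6 0 0 11

Derivation:
Op 1: inc R3 by 1 -> R3=(0,0,0,1) value=1
Op 2: inc R0 by 2 -> R0=(2,0,0,0) value=2
Op 3: merge R1<->R2 -> R1=(0,0,0,0) R2=(0,0,0,0)
Op 4: inc R3 by 3 -> R3=(0,0,0,4) value=4
Op 5: inc R0 by 4 -> R0=(6,0,0,0) value=6
Op 6: inc R3 by 2 -> R3=(0,0,0,6) value=6
Op 7: inc R3 by 5 -> R3=(0,0,0,11) value=11
Op 8: merge R1<->R3 -> R1=(0,0,0,11) R3=(0,0,0,11)
Op 9: merge R0<->R1 -> R0=(6,0,0,11) R1=(6,0,0,11)
Op 10: inc R1 by 2 -> R1=(6,2,0,11) value=19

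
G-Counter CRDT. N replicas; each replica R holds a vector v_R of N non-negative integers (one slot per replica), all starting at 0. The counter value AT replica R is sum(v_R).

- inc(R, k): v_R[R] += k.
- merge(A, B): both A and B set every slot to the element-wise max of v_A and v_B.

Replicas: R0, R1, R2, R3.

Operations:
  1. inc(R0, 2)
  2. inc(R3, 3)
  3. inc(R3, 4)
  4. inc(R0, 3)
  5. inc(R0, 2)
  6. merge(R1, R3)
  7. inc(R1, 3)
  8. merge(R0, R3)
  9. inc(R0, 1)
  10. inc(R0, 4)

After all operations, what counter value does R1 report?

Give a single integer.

Op 1: inc R0 by 2 -> R0=(2,0,0,0) value=2
Op 2: inc R3 by 3 -> R3=(0,0,0,3) value=3
Op 3: inc R3 by 4 -> R3=(0,0,0,7) value=7
Op 4: inc R0 by 3 -> R0=(5,0,0,0) value=5
Op 5: inc R0 by 2 -> R0=(7,0,0,0) value=7
Op 6: merge R1<->R3 -> R1=(0,0,0,7) R3=(0,0,0,7)
Op 7: inc R1 by 3 -> R1=(0,3,0,7) value=10
Op 8: merge R0<->R3 -> R0=(7,0,0,7) R3=(7,0,0,7)
Op 9: inc R0 by 1 -> R0=(8,0,0,7) value=15
Op 10: inc R0 by 4 -> R0=(12,0,0,7) value=19

Answer: 10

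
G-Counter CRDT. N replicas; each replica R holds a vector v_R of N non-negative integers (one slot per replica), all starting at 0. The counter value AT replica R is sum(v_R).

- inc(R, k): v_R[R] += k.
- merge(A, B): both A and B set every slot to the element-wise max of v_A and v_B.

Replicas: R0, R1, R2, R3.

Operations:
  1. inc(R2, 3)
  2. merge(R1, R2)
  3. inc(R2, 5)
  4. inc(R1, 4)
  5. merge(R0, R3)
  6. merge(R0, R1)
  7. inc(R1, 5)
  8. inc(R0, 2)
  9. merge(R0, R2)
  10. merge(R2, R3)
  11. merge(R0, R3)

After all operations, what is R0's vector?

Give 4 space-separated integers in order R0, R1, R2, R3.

Op 1: inc R2 by 3 -> R2=(0,0,3,0) value=3
Op 2: merge R1<->R2 -> R1=(0,0,3,0) R2=(0,0,3,0)
Op 3: inc R2 by 5 -> R2=(0,0,8,0) value=8
Op 4: inc R1 by 4 -> R1=(0,4,3,0) value=7
Op 5: merge R0<->R3 -> R0=(0,0,0,0) R3=(0,0,0,0)
Op 6: merge R0<->R1 -> R0=(0,4,3,0) R1=(0,4,3,0)
Op 7: inc R1 by 5 -> R1=(0,9,3,0) value=12
Op 8: inc R0 by 2 -> R0=(2,4,3,0) value=9
Op 9: merge R0<->R2 -> R0=(2,4,8,0) R2=(2,4,8,0)
Op 10: merge R2<->R3 -> R2=(2,4,8,0) R3=(2,4,8,0)
Op 11: merge R0<->R3 -> R0=(2,4,8,0) R3=(2,4,8,0)

Answer: 2 4 8 0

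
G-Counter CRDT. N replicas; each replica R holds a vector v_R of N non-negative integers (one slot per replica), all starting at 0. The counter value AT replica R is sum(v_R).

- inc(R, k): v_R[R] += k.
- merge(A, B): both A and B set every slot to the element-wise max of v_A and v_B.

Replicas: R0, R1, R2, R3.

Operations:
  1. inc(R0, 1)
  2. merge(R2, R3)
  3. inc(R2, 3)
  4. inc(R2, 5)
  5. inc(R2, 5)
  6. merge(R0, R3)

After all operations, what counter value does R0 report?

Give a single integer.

Op 1: inc R0 by 1 -> R0=(1,0,0,0) value=1
Op 2: merge R2<->R3 -> R2=(0,0,0,0) R3=(0,0,0,0)
Op 3: inc R2 by 3 -> R2=(0,0,3,0) value=3
Op 4: inc R2 by 5 -> R2=(0,0,8,0) value=8
Op 5: inc R2 by 5 -> R2=(0,0,13,0) value=13
Op 6: merge R0<->R3 -> R0=(1,0,0,0) R3=(1,0,0,0)

Answer: 1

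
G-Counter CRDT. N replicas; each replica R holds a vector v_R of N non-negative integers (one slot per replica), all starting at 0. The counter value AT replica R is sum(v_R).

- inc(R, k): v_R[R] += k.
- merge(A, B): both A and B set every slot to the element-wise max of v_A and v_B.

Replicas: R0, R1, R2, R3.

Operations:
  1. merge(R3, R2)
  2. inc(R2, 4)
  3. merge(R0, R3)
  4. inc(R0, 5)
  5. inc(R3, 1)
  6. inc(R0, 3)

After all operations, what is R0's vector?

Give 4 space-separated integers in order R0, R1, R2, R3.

Op 1: merge R3<->R2 -> R3=(0,0,0,0) R2=(0,0,0,0)
Op 2: inc R2 by 4 -> R2=(0,0,4,0) value=4
Op 3: merge R0<->R3 -> R0=(0,0,0,0) R3=(0,0,0,0)
Op 4: inc R0 by 5 -> R0=(5,0,0,0) value=5
Op 5: inc R3 by 1 -> R3=(0,0,0,1) value=1
Op 6: inc R0 by 3 -> R0=(8,0,0,0) value=8

Answer: 8 0 0 0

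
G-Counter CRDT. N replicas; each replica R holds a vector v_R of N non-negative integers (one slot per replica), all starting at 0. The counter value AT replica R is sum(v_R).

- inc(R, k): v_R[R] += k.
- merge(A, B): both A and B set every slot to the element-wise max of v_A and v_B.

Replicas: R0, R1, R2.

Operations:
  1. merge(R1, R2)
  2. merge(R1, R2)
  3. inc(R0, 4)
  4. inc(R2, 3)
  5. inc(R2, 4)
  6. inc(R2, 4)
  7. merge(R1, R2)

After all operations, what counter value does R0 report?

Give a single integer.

Answer: 4

Derivation:
Op 1: merge R1<->R2 -> R1=(0,0,0) R2=(0,0,0)
Op 2: merge R1<->R2 -> R1=(0,0,0) R2=(0,0,0)
Op 3: inc R0 by 4 -> R0=(4,0,0) value=4
Op 4: inc R2 by 3 -> R2=(0,0,3) value=3
Op 5: inc R2 by 4 -> R2=(0,0,7) value=7
Op 6: inc R2 by 4 -> R2=(0,0,11) value=11
Op 7: merge R1<->R2 -> R1=(0,0,11) R2=(0,0,11)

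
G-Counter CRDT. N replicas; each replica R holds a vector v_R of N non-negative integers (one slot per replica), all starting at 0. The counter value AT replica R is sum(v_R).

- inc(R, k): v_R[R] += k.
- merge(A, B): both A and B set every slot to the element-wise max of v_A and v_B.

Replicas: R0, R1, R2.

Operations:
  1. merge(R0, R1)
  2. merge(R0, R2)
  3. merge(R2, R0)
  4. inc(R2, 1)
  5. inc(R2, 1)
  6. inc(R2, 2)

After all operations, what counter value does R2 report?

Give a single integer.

Op 1: merge R0<->R1 -> R0=(0,0,0) R1=(0,0,0)
Op 2: merge R0<->R2 -> R0=(0,0,0) R2=(0,0,0)
Op 3: merge R2<->R0 -> R2=(0,0,0) R0=(0,0,0)
Op 4: inc R2 by 1 -> R2=(0,0,1) value=1
Op 5: inc R2 by 1 -> R2=(0,0,2) value=2
Op 6: inc R2 by 2 -> R2=(0,0,4) value=4

Answer: 4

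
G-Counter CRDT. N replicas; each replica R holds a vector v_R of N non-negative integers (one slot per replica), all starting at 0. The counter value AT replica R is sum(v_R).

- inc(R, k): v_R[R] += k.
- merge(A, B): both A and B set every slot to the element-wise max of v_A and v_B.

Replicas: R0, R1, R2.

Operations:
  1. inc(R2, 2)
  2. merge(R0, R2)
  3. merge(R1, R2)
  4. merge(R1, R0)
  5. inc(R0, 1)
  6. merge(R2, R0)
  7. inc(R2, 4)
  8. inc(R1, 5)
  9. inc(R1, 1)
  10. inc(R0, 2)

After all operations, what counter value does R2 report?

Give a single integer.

Answer: 7

Derivation:
Op 1: inc R2 by 2 -> R2=(0,0,2) value=2
Op 2: merge R0<->R2 -> R0=(0,0,2) R2=(0,0,2)
Op 3: merge R1<->R2 -> R1=(0,0,2) R2=(0,0,2)
Op 4: merge R1<->R0 -> R1=(0,0,2) R0=(0,0,2)
Op 5: inc R0 by 1 -> R0=(1,0,2) value=3
Op 6: merge R2<->R0 -> R2=(1,0,2) R0=(1,0,2)
Op 7: inc R2 by 4 -> R2=(1,0,6) value=7
Op 8: inc R1 by 5 -> R1=(0,5,2) value=7
Op 9: inc R1 by 1 -> R1=(0,6,2) value=8
Op 10: inc R0 by 2 -> R0=(3,0,2) value=5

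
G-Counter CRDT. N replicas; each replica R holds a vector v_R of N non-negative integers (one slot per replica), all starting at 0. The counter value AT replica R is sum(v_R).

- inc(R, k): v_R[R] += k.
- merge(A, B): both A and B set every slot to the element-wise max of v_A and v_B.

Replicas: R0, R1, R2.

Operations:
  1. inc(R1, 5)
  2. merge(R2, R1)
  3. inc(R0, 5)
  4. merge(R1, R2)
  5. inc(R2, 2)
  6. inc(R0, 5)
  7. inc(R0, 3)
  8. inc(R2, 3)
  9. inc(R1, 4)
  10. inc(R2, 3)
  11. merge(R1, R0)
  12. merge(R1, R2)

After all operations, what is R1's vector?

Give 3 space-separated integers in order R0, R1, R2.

Op 1: inc R1 by 5 -> R1=(0,5,0) value=5
Op 2: merge R2<->R1 -> R2=(0,5,0) R1=(0,5,0)
Op 3: inc R0 by 5 -> R0=(5,0,0) value=5
Op 4: merge R1<->R2 -> R1=(0,5,0) R2=(0,5,0)
Op 5: inc R2 by 2 -> R2=(0,5,2) value=7
Op 6: inc R0 by 5 -> R0=(10,0,0) value=10
Op 7: inc R0 by 3 -> R0=(13,0,0) value=13
Op 8: inc R2 by 3 -> R2=(0,5,5) value=10
Op 9: inc R1 by 4 -> R1=(0,9,0) value=9
Op 10: inc R2 by 3 -> R2=(0,5,8) value=13
Op 11: merge R1<->R0 -> R1=(13,9,0) R0=(13,9,0)
Op 12: merge R1<->R2 -> R1=(13,9,8) R2=(13,9,8)

Answer: 13 9 8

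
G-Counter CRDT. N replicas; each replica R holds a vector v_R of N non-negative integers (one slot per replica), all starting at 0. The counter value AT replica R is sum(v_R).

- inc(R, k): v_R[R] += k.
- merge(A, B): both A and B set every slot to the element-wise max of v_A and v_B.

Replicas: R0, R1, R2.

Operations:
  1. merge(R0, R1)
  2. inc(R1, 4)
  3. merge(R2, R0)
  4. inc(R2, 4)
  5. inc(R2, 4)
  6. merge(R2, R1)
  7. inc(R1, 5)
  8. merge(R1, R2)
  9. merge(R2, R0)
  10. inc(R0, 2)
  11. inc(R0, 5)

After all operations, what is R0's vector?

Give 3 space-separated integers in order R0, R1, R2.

Answer: 7 9 8

Derivation:
Op 1: merge R0<->R1 -> R0=(0,0,0) R1=(0,0,0)
Op 2: inc R1 by 4 -> R1=(0,4,0) value=4
Op 3: merge R2<->R0 -> R2=(0,0,0) R0=(0,0,0)
Op 4: inc R2 by 4 -> R2=(0,0,4) value=4
Op 5: inc R2 by 4 -> R2=(0,0,8) value=8
Op 6: merge R2<->R1 -> R2=(0,4,8) R1=(0,4,8)
Op 7: inc R1 by 5 -> R1=(0,9,8) value=17
Op 8: merge R1<->R2 -> R1=(0,9,8) R2=(0,9,8)
Op 9: merge R2<->R0 -> R2=(0,9,8) R0=(0,9,8)
Op 10: inc R0 by 2 -> R0=(2,9,8) value=19
Op 11: inc R0 by 5 -> R0=(7,9,8) value=24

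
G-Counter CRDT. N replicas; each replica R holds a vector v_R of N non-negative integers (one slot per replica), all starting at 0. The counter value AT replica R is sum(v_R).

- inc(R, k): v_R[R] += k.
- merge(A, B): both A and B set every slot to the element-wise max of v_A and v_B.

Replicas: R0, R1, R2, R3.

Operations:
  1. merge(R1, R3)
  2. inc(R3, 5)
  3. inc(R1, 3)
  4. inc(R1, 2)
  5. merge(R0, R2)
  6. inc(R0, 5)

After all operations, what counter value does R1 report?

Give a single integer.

Op 1: merge R1<->R3 -> R1=(0,0,0,0) R3=(0,0,0,0)
Op 2: inc R3 by 5 -> R3=(0,0,0,5) value=5
Op 3: inc R1 by 3 -> R1=(0,3,0,0) value=3
Op 4: inc R1 by 2 -> R1=(0,5,0,0) value=5
Op 5: merge R0<->R2 -> R0=(0,0,0,0) R2=(0,0,0,0)
Op 6: inc R0 by 5 -> R0=(5,0,0,0) value=5

Answer: 5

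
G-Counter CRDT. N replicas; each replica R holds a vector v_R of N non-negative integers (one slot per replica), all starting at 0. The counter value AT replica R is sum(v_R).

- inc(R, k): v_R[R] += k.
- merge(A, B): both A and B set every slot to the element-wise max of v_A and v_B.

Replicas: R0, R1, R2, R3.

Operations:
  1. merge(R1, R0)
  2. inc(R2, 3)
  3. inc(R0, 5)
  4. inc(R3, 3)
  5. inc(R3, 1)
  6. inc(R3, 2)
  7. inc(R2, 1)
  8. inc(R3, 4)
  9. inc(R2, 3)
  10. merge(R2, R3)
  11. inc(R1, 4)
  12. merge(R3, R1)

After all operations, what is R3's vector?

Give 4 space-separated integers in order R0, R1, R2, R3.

Answer: 0 4 7 10

Derivation:
Op 1: merge R1<->R0 -> R1=(0,0,0,0) R0=(0,0,0,0)
Op 2: inc R2 by 3 -> R2=(0,0,3,0) value=3
Op 3: inc R0 by 5 -> R0=(5,0,0,0) value=5
Op 4: inc R3 by 3 -> R3=(0,0,0,3) value=3
Op 5: inc R3 by 1 -> R3=(0,0,0,4) value=4
Op 6: inc R3 by 2 -> R3=(0,0,0,6) value=6
Op 7: inc R2 by 1 -> R2=(0,0,4,0) value=4
Op 8: inc R3 by 4 -> R3=(0,0,0,10) value=10
Op 9: inc R2 by 3 -> R2=(0,0,7,0) value=7
Op 10: merge R2<->R3 -> R2=(0,0,7,10) R3=(0,0,7,10)
Op 11: inc R1 by 4 -> R1=(0,4,0,0) value=4
Op 12: merge R3<->R1 -> R3=(0,4,7,10) R1=(0,4,7,10)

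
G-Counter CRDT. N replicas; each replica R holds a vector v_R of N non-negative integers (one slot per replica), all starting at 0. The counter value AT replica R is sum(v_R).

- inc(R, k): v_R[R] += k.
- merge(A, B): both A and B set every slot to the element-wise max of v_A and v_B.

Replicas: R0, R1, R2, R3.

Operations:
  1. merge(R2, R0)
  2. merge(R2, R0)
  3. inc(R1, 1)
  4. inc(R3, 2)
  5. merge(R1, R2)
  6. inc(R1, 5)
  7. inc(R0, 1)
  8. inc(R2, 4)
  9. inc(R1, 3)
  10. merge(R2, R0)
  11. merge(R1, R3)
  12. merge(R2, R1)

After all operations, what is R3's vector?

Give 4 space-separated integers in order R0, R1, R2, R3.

Op 1: merge R2<->R0 -> R2=(0,0,0,0) R0=(0,0,0,0)
Op 2: merge R2<->R0 -> R2=(0,0,0,0) R0=(0,0,0,0)
Op 3: inc R1 by 1 -> R1=(0,1,0,0) value=1
Op 4: inc R3 by 2 -> R3=(0,0,0,2) value=2
Op 5: merge R1<->R2 -> R1=(0,1,0,0) R2=(0,1,0,0)
Op 6: inc R1 by 5 -> R1=(0,6,0,0) value=6
Op 7: inc R0 by 1 -> R0=(1,0,0,0) value=1
Op 8: inc R2 by 4 -> R2=(0,1,4,0) value=5
Op 9: inc R1 by 3 -> R1=(0,9,0,0) value=9
Op 10: merge R2<->R0 -> R2=(1,1,4,0) R0=(1,1,4,0)
Op 11: merge R1<->R3 -> R1=(0,9,0,2) R3=(0,9,0,2)
Op 12: merge R2<->R1 -> R2=(1,9,4,2) R1=(1,9,4,2)

Answer: 0 9 0 2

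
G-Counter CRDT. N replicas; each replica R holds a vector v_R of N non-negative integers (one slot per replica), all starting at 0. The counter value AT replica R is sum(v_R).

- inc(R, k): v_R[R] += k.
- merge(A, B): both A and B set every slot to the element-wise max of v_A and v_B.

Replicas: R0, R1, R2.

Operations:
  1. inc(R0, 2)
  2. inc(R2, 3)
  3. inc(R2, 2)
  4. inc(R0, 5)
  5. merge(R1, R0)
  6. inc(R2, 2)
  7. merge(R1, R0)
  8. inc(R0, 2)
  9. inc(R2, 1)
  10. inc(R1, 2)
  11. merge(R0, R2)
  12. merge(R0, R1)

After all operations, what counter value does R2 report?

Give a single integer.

Op 1: inc R0 by 2 -> R0=(2,0,0) value=2
Op 2: inc R2 by 3 -> R2=(0,0,3) value=3
Op 3: inc R2 by 2 -> R2=(0,0,5) value=5
Op 4: inc R0 by 5 -> R0=(7,0,0) value=7
Op 5: merge R1<->R0 -> R1=(7,0,0) R0=(7,0,0)
Op 6: inc R2 by 2 -> R2=(0,0,7) value=7
Op 7: merge R1<->R0 -> R1=(7,0,0) R0=(7,0,0)
Op 8: inc R0 by 2 -> R0=(9,0,0) value=9
Op 9: inc R2 by 1 -> R2=(0,0,8) value=8
Op 10: inc R1 by 2 -> R1=(7,2,0) value=9
Op 11: merge R0<->R2 -> R0=(9,0,8) R2=(9,0,8)
Op 12: merge R0<->R1 -> R0=(9,2,8) R1=(9,2,8)

Answer: 17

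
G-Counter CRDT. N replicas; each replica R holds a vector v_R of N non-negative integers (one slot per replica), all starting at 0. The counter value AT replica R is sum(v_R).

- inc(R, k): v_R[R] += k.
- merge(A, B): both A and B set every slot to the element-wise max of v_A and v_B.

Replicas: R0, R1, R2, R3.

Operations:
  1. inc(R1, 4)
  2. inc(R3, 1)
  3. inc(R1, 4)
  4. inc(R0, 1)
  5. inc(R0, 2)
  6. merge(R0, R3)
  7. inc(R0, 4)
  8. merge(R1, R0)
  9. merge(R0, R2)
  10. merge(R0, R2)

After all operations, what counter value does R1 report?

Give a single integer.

Op 1: inc R1 by 4 -> R1=(0,4,0,0) value=4
Op 2: inc R3 by 1 -> R3=(0,0,0,1) value=1
Op 3: inc R1 by 4 -> R1=(0,8,0,0) value=8
Op 4: inc R0 by 1 -> R0=(1,0,0,0) value=1
Op 5: inc R0 by 2 -> R0=(3,0,0,0) value=3
Op 6: merge R0<->R3 -> R0=(3,0,0,1) R3=(3,0,0,1)
Op 7: inc R0 by 4 -> R0=(7,0,0,1) value=8
Op 8: merge R1<->R0 -> R1=(7,8,0,1) R0=(7,8,0,1)
Op 9: merge R0<->R2 -> R0=(7,8,0,1) R2=(7,8,0,1)
Op 10: merge R0<->R2 -> R0=(7,8,0,1) R2=(7,8,0,1)

Answer: 16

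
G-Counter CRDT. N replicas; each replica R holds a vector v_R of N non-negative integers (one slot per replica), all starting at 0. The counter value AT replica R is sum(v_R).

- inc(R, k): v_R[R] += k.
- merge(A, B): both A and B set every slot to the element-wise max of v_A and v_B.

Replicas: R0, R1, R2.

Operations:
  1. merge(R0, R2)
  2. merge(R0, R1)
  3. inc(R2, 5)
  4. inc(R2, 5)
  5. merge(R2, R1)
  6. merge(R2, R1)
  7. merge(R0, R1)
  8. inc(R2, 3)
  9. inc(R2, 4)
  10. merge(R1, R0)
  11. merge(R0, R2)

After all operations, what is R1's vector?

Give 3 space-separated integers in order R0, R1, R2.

Op 1: merge R0<->R2 -> R0=(0,0,0) R2=(0,0,0)
Op 2: merge R0<->R1 -> R0=(0,0,0) R1=(0,0,0)
Op 3: inc R2 by 5 -> R2=(0,0,5) value=5
Op 4: inc R2 by 5 -> R2=(0,0,10) value=10
Op 5: merge R2<->R1 -> R2=(0,0,10) R1=(0,0,10)
Op 6: merge R2<->R1 -> R2=(0,0,10) R1=(0,0,10)
Op 7: merge R0<->R1 -> R0=(0,0,10) R1=(0,0,10)
Op 8: inc R2 by 3 -> R2=(0,0,13) value=13
Op 9: inc R2 by 4 -> R2=(0,0,17) value=17
Op 10: merge R1<->R0 -> R1=(0,0,10) R0=(0,0,10)
Op 11: merge R0<->R2 -> R0=(0,0,17) R2=(0,0,17)

Answer: 0 0 10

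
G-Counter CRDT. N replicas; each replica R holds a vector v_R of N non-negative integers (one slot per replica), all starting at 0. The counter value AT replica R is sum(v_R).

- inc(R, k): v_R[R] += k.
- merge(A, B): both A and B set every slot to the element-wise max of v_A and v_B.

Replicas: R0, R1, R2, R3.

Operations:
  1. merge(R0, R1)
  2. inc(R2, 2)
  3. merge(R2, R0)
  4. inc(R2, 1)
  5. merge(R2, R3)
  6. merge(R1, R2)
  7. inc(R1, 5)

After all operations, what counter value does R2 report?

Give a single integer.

Answer: 3

Derivation:
Op 1: merge R0<->R1 -> R0=(0,0,0,0) R1=(0,0,0,0)
Op 2: inc R2 by 2 -> R2=(0,0,2,0) value=2
Op 3: merge R2<->R0 -> R2=(0,0,2,0) R0=(0,0,2,0)
Op 4: inc R2 by 1 -> R2=(0,0,3,0) value=3
Op 5: merge R2<->R3 -> R2=(0,0,3,0) R3=(0,0,3,0)
Op 6: merge R1<->R2 -> R1=(0,0,3,0) R2=(0,0,3,0)
Op 7: inc R1 by 5 -> R1=(0,5,3,0) value=8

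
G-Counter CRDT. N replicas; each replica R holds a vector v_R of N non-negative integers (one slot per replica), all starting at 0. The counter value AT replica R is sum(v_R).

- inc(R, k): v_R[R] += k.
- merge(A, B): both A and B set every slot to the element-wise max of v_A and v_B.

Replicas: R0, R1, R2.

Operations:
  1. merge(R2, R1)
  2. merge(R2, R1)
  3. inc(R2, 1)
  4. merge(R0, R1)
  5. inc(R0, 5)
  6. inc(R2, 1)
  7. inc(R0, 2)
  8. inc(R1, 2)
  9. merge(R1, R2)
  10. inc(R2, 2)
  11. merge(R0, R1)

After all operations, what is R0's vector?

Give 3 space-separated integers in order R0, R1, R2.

Op 1: merge R2<->R1 -> R2=(0,0,0) R1=(0,0,0)
Op 2: merge R2<->R1 -> R2=(0,0,0) R1=(0,0,0)
Op 3: inc R2 by 1 -> R2=(0,0,1) value=1
Op 4: merge R0<->R1 -> R0=(0,0,0) R1=(0,0,0)
Op 5: inc R0 by 5 -> R0=(5,0,0) value=5
Op 6: inc R2 by 1 -> R2=(0,0,2) value=2
Op 7: inc R0 by 2 -> R0=(7,0,0) value=7
Op 8: inc R1 by 2 -> R1=(0,2,0) value=2
Op 9: merge R1<->R2 -> R1=(0,2,2) R2=(0,2,2)
Op 10: inc R2 by 2 -> R2=(0,2,4) value=6
Op 11: merge R0<->R1 -> R0=(7,2,2) R1=(7,2,2)

Answer: 7 2 2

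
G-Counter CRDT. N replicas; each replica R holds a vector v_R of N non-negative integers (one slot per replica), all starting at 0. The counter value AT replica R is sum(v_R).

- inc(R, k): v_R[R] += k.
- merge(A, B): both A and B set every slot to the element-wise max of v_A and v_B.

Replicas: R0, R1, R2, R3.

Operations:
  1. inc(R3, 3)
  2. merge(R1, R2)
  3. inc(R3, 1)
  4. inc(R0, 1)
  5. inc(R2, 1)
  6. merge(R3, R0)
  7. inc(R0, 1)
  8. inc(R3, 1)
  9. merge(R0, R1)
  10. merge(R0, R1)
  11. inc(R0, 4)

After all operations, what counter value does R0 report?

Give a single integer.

Answer: 10

Derivation:
Op 1: inc R3 by 3 -> R3=(0,0,0,3) value=3
Op 2: merge R1<->R2 -> R1=(0,0,0,0) R2=(0,0,0,0)
Op 3: inc R3 by 1 -> R3=(0,0,0,4) value=4
Op 4: inc R0 by 1 -> R0=(1,0,0,0) value=1
Op 5: inc R2 by 1 -> R2=(0,0,1,0) value=1
Op 6: merge R3<->R0 -> R3=(1,0,0,4) R0=(1,0,0,4)
Op 7: inc R0 by 1 -> R0=(2,0,0,4) value=6
Op 8: inc R3 by 1 -> R3=(1,0,0,5) value=6
Op 9: merge R0<->R1 -> R0=(2,0,0,4) R1=(2,0,0,4)
Op 10: merge R0<->R1 -> R0=(2,0,0,4) R1=(2,0,0,4)
Op 11: inc R0 by 4 -> R0=(6,0,0,4) value=10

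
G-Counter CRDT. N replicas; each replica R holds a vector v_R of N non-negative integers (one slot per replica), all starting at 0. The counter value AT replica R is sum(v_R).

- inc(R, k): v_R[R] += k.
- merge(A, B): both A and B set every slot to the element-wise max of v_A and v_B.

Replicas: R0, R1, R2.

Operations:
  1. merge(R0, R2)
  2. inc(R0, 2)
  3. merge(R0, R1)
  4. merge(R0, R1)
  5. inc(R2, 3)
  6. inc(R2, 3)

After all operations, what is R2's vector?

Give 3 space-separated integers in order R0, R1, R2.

Answer: 0 0 6

Derivation:
Op 1: merge R0<->R2 -> R0=(0,0,0) R2=(0,0,0)
Op 2: inc R0 by 2 -> R0=(2,0,0) value=2
Op 3: merge R0<->R1 -> R0=(2,0,0) R1=(2,0,0)
Op 4: merge R0<->R1 -> R0=(2,0,0) R1=(2,0,0)
Op 5: inc R2 by 3 -> R2=(0,0,3) value=3
Op 6: inc R2 by 3 -> R2=(0,0,6) value=6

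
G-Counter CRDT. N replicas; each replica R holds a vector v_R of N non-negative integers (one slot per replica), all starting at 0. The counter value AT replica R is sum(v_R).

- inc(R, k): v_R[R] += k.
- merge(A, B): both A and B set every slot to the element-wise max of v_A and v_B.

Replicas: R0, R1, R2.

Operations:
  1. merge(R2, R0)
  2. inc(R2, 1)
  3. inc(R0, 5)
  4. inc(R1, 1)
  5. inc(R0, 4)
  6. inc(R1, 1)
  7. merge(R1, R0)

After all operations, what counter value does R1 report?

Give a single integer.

Op 1: merge R2<->R0 -> R2=(0,0,0) R0=(0,0,0)
Op 2: inc R2 by 1 -> R2=(0,0,1) value=1
Op 3: inc R0 by 5 -> R0=(5,0,0) value=5
Op 4: inc R1 by 1 -> R1=(0,1,0) value=1
Op 5: inc R0 by 4 -> R0=(9,0,0) value=9
Op 6: inc R1 by 1 -> R1=(0,2,0) value=2
Op 7: merge R1<->R0 -> R1=(9,2,0) R0=(9,2,0)

Answer: 11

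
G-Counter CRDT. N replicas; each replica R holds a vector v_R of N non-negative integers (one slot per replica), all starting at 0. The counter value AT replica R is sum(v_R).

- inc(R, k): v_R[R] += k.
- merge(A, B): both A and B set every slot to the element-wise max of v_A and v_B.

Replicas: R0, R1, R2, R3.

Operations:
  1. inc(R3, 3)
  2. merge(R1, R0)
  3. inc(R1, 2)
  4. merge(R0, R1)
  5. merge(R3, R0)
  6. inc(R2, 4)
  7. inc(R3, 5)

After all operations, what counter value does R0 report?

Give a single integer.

Op 1: inc R3 by 3 -> R3=(0,0,0,3) value=3
Op 2: merge R1<->R0 -> R1=(0,0,0,0) R0=(0,0,0,0)
Op 3: inc R1 by 2 -> R1=(0,2,0,0) value=2
Op 4: merge R0<->R1 -> R0=(0,2,0,0) R1=(0,2,0,0)
Op 5: merge R3<->R0 -> R3=(0,2,0,3) R0=(0,2,0,3)
Op 6: inc R2 by 4 -> R2=(0,0,4,0) value=4
Op 7: inc R3 by 5 -> R3=(0,2,0,8) value=10

Answer: 5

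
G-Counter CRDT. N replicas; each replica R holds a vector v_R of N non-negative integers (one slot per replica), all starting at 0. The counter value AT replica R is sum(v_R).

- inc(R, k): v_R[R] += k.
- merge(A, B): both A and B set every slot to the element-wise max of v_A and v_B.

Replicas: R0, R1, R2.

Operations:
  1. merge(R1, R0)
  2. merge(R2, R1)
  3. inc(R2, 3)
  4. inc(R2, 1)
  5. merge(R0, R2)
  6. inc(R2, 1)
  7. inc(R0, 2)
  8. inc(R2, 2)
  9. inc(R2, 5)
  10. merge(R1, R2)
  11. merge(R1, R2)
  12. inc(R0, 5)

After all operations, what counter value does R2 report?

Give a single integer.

Op 1: merge R1<->R0 -> R1=(0,0,0) R0=(0,0,0)
Op 2: merge R2<->R1 -> R2=(0,0,0) R1=(0,0,0)
Op 3: inc R2 by 3 -> R2=(0,0,3) value=3
Op 4: inc R2 by 1 -> R2=(0,0,4) value=4
Op 5: merge R0<->R2 -> R0=(0,0,4) R2=(0,0,4)
Op 6: inc R2 by 1 -> R2=(0,0,5) value=5
Op 7: inc R0 by 2 -> R0=(2,0,4) value=6
Op 8: inc R2 by 2 -> R2=(0,0,7) value=7
Op 9: inc R2 by 5 -> R2=(0,0,12) value=12
Op 10: merge R1<->R2 -> R1=(0,0,12) R2=(0,0,12)
Op 11: merge R1<->R2 -> R1=(0,0,12) R2=(0,0,12)
Op 12: inc R0 by 5 -> R0=(7,0,4) value=11

Answer: 12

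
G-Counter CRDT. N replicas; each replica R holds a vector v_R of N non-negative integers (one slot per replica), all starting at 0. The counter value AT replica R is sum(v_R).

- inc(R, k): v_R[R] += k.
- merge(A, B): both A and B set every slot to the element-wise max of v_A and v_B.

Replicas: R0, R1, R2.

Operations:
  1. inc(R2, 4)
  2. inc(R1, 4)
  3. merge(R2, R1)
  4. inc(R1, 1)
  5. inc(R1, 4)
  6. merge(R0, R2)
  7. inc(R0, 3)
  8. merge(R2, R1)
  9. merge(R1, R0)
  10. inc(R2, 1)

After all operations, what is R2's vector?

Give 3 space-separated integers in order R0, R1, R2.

Op 1: inc R2 by 4 -> R2=(0,0,4) value=4
Op 2: inc R1 by 4 -> R1=(0,4,0) value=4
Op 3: merge R2<->R1 -> R2=(0,4,4) R1=(0,4,4)
Op 4: inc R1 by 1 -> R1=(0,5,4) value=9
Op 5: inc R1 by 4 -> R1=(0,9,4) value=13
Op 6: merge R0<->R2 -> R0=(0,4,4) R2=(0,4,4)
Op 7: inc R0 by 3 -> R0=(3,4,4) value=11
Op 8: merge R2<->R1 -> R2=(0,9,4) R1=(0,9,4)
Op 9: merge R1<->R0 -> R1=(3,9,4) R0=(3,9,4)
Op 10: inc R2 by 1 -> R2=(0,9,5) value=14

Answer: 0 9 5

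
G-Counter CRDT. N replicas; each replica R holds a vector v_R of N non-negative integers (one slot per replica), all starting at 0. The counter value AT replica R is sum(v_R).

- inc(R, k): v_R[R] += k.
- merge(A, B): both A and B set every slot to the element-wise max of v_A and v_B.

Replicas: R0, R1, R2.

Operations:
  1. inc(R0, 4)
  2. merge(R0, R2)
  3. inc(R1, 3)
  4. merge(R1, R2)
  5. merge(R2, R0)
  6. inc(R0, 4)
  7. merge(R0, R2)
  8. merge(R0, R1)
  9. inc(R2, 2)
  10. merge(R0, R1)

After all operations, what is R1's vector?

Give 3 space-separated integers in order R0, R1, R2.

Op 1: inc R0 by 4 -> R0=(4,0,0) value=4
Op 2: merge R0<->R2 -> R0=(4,0,0) R2=(4,0,0)
Op 3: inc R1 by 3 -> R1=(0,3,0) value=3
Op 4: merge R1<->R2 -> R1=(4,3,0) R2=(4,3,0)
Op 5: merge R2<->R0 -> R2=(4,3,0) R0=(4,3,0)
Op 6: inc R0 by 4 -> R0=(8,3,0) value=11
Op 7: merge R0<->R2 -> R0=(8,3,0) R2=(8,3,0)
Op 8: merge R0<->R1 -> R0=(8,3,0) R1=(8,3,0)
Op 9: inc R2 by 2 -> R2=(8,3,2) value=13
Op 10: merge R0<->R1 -> R0=(8,3,0) R1=(8,3,0)

Answer: 8 3 0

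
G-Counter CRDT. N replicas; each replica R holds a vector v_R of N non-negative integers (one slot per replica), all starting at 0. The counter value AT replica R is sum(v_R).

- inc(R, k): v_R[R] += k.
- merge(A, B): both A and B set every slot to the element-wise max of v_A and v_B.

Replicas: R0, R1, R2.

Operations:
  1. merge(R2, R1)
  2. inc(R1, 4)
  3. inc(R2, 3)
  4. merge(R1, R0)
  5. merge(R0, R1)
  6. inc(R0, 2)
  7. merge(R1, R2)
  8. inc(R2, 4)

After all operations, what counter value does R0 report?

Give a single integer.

Op 1: merge R2<->R1 -> R2=(0,0,0) R1=(0,0,0)
Op 2: inc R1 by 4 -> R1=(0,4,0) value=4
Op 3: inc R2 by 3 -> R2=(0,0,3) value=3
Op 4: merge R1<->R0 -> R1=(0,4,0) R0=(0,4,0)
Op 5: merge R0<->R1 -> R0=(0,4,0) R1=(0,4,0)
Op 6: inc R0 by 2 -> R0=(2,4,0) value=6
Op 7: merge R1<->R2 -> R1=(0,4,3) R2=(0,4,3)
Op 8: inc R2 by 4 -> R2=(0,4,7) value=11

Answer: 6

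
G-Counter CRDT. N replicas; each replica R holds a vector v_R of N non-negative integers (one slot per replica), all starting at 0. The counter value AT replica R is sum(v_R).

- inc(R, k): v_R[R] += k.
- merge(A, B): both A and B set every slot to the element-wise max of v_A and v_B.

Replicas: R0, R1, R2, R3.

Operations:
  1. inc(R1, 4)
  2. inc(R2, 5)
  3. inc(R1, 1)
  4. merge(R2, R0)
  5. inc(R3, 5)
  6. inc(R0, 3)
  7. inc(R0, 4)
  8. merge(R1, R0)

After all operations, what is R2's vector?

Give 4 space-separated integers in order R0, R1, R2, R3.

Op 1: inc R1 by 4 -> R1=(0,4,0,0) value=4
Op 2: inc R2 by 5 -> R2=(0,0,5,0) value=5
Op 3: inc R1 by 1 -> R1=(0,5,0,0) value=5
Op 4: merge R2<->R0 -> R2=(0,0,5,0) R0=(0,0,5,0)
Op 5: inc R3 by 5 -> R3=(0,0,0,5) value=5
Op 6: inc R0 by 3 -> R0=(3,0,5,0) value=8
Op 7: inc R0 by 4 -> R0=(7,0,5,0) value=12
Op 8: merge R1<->R0 -> R1=(7,5,5,0) R0=(7,5,5,0)

Answer: 0 0 5 0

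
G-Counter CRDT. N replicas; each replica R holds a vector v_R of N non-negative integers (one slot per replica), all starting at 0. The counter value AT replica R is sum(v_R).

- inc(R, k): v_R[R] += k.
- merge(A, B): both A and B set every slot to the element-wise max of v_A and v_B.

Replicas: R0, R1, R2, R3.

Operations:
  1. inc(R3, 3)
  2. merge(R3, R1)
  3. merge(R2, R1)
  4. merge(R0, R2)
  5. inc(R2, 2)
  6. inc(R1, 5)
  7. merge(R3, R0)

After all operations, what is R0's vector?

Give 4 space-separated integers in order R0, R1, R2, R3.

Op 1: inc R3 by 3 -> R3=(0,0,0,3) value=3
Op 2: merge R3<->R1 -> R3=(0,0,0,3) R1=(0,0,0,3)
Op 3: merge R2<->R1 -> R2=(0,0,0,3) R1=(0,0,0,3)
Op 4: merge R0<->R2 -> R0=(0,0,0,3) R2=(0,0,0,3)
Op 5: inc R2 by 2 -> R2=(0,0,2,3) value=5
Op 6: inc R1 by 5 -> R1=(0,5,0,3) value=8
Op 7: merge R3<->R0 -> R3=(0,0,0,3) R0=(0,0,0,3)

Answer: 0 0 0 3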